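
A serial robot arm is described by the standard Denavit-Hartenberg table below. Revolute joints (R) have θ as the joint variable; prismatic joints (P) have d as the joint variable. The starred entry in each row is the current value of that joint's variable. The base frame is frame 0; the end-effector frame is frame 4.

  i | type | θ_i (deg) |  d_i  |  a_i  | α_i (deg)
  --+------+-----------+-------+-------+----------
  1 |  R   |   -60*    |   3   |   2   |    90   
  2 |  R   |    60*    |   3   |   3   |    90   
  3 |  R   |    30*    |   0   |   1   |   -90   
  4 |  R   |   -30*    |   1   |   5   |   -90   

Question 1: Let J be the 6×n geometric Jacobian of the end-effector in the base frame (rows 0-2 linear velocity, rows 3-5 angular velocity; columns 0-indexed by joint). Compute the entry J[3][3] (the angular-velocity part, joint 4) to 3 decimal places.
-0.875

axis z_3 = (-0.8750,-0.2165,-0.4330); lever o_n−o_3 = (-0.7300,-4.7978,1.5646)
cross product → J_v[:, 3] = (-2.4163,1.6851,4.0401)
J_ω[:, 3] = z_3
entry J[3][3] = -0.8750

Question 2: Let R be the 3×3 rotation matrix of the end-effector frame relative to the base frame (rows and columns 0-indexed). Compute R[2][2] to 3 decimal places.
0.808

End-effector z-axis (col 2 of R) = (-0.4833,0.3370,0.8080)
R[2][2] = 0.8080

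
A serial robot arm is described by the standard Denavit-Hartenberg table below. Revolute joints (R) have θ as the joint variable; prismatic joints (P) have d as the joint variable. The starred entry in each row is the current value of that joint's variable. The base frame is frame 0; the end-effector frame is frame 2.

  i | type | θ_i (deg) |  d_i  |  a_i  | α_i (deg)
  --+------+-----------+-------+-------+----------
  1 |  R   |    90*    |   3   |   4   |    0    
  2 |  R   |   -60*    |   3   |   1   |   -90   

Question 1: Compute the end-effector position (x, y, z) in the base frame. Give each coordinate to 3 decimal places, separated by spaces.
after link 1: o_1 = (0.0000, 4.0000, 3.0000)
after link 2: o_2 = (0.8660, 4.5000, 6.0000)

0.866 4.500 6.000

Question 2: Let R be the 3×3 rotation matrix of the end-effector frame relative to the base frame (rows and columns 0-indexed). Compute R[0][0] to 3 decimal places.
End-effector x-axis (col 0 of R) = (0.8660,0.5000,0.0000)
R[0][0] = 0.8660

0.866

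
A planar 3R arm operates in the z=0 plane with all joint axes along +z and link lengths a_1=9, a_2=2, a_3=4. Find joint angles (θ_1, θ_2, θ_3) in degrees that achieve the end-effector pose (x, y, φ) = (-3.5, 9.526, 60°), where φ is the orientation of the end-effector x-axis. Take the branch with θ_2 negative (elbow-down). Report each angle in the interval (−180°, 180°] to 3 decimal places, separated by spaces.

144.434 -120.006 35.573

wrist centre = target − a_3·(cos φ, sin φ) = (-5.5000, 6.0619)
cos θ_2 = (66.9966−9²−2²)/(2·9·2) = -0.5001; θ_2 = -120.0062° (elbow-down)
β = atan2(6.0619,-5.5000) = 132.2177°; ψ = atan2(-1.7319,7.9998) = -12.2159°
θ_1 = β − ψ = 144.4335°
θ_3 = φ − θ_1 − θ_2 = 35.5727° (wrapped to (-180°,180°])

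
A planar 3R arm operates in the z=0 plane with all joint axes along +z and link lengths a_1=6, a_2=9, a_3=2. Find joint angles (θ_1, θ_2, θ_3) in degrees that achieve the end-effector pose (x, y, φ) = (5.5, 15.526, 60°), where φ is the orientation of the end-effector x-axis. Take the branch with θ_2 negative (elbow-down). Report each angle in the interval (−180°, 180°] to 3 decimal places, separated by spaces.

wrist centre = target − a_3·(cos φ, sin φ) = (4.5000, 13.7939)
cos θ_2 = (210.5230−6²−9²)/(2·6·9) = 0.8660; θ_2 = -30.0082° (elbow-down)
β = atan2(13.7939,4.5000) = 71.9321°; ψ = atan2(-4.5011,13.7936) = -18.0725°
θ_1 = β − ψ = 90.0046°
θ_3 = φ − θ_1 − θ_2 = 0.0036° (wrapped to (-180°,180°])

90.005 -30.008 0.004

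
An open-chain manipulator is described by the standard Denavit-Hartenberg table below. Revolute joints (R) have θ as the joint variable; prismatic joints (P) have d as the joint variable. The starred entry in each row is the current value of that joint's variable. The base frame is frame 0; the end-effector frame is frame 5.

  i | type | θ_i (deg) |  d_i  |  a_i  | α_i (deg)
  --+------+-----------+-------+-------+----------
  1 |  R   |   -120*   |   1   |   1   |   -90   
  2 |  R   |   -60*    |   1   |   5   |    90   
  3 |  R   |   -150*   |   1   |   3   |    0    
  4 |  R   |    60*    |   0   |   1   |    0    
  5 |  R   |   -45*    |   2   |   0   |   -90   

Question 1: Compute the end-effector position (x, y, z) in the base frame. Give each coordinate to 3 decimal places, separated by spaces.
-1.100 1.094 4.580

after link 1: o_1 = (-0.5000, -0.8660, 1.0000)
after link 2: o_2 = (-0.8840, -3.5311, 5.3301)
after link 3: o_3 = (-1.1005, -0.9061, 3.5801)
after link 4: o_4 = (-1.9665, -0.4061, 3.5801)
after link 5: o_5 = (-1.1005, 1.0939, 4.5801)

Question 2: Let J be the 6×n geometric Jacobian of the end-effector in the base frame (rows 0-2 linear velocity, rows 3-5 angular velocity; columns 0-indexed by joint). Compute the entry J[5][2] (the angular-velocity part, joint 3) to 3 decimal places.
0.500

axis z_2 = (0.4330,0.7500,0.5000); lever o_n−o_2 = (-0.2165,4.6250,-0.7500)
cross product → J_v[:, 2] = (-2.8750,0.2165,2.1651)
J_ω[:, 2] = z_2
entry J[5][2] = 0.5000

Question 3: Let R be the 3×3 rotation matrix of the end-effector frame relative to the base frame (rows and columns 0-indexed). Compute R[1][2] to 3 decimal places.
End-effector z-axis (col 2 of R) = (-0.7891,0.0474,0.6124)
R[1][2] = 0.0474

0.047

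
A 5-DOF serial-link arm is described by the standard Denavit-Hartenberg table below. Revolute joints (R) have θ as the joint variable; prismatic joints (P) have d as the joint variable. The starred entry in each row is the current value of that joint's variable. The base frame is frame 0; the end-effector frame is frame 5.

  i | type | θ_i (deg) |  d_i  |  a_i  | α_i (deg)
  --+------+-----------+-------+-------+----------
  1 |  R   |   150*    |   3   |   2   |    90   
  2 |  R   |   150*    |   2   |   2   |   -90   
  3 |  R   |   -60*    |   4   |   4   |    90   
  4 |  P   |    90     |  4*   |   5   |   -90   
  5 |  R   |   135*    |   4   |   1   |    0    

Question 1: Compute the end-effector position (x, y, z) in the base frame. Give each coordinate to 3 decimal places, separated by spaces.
3.043 2.454 -4.608

after link 1: o_1 = (-1.7321, 1.0000, 3.0000)
after link 2: o_2 = (0.7679, 1.8660, 4.0000)
after link 3: o_3 = (5.7321, 3.0000, 1.5359)
after link 4: o_4 = (6.2990, 4.9821, -4.5263)
after link 5: o_5 = (3.0433, 2.4535, -4.6077)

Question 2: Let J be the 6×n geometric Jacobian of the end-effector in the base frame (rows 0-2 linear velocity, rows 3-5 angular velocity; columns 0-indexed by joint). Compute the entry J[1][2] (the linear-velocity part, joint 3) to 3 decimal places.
1.757

axis z_2 = (0.4330,-0.2500,-0.8660); lever o_n−o_2 = (2.2754,0.5875,-8.6077)
cross product → J_v[:, 2] = (2.6607,1.7567,0.8232)
J_ω[:, 2] = z_2
entry J[1][2] = 1.7567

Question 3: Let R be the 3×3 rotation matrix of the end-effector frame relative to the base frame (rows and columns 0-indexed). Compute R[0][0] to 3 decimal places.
-0.024

End-effector x-axis (col 0 of R) = (-0.0237,-0.3946,0.9186)
R[0][0] = -0.0237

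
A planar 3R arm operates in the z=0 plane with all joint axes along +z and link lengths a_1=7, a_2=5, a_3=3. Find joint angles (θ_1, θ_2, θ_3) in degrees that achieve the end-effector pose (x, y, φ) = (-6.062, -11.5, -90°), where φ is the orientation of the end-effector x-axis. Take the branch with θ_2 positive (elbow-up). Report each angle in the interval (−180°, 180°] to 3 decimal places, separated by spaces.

wrist centre = target − a_3·(cos φ, sin φ) = (-6.0620, -8.5000)
cos θ_2 = (108.9978−7²−5²)/(2·7·5) = 0.5000; θ_2 = 60.0020° (elbow-up)
β = atan2(-8.5000,-6.0620) = -125.4956°; ψ = atan2(4.3302,9.4998) = 24.5044°
θ_1 = β − ψ = -150.0000°
θ_3 = φ − θ_1 − θ_2 = -0.0020° (wrapped to (-180°,180°])

-150.000 60.002 -0.002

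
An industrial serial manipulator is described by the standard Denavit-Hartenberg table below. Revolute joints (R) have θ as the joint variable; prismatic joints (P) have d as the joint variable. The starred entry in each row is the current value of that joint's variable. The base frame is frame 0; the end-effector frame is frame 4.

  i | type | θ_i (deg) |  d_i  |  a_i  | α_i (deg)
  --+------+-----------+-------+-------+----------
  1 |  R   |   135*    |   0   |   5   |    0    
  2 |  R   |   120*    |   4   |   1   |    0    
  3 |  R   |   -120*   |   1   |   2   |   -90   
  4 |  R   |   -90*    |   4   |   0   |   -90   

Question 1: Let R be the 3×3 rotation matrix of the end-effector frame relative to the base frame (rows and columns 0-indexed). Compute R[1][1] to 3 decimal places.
0.707

End-effector y-axis (col 1 of R) = (0.7071,0.7071,-0.0000)
R[1][1] = 0.7071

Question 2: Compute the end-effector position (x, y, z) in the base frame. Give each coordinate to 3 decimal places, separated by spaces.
-8.037 1.155 5.000

after link 1: o_1 = (-3.5355, 3.5355, 0.0000)
after link 2: o_2 = (-3.7944, 2.5696, 4.0000)
after link 3: o_3 = (-5.2086, 3.9838, 5.0000)
after link 4: o_4 = (-8.0370, 1.1554, 5.0000)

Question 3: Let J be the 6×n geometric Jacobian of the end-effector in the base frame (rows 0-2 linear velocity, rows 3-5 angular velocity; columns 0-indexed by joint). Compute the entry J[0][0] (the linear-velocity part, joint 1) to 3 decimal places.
axis z_0 = ẑ; lever o_n−o_0 = (-8.0370,1.1554,5.0000)
cross product → J_v[:, 0] = (-1.1554,-8.0370,0.0000)
J_ω[:, 0] = z_0
entry J[0][0] = -1.1554

-1.155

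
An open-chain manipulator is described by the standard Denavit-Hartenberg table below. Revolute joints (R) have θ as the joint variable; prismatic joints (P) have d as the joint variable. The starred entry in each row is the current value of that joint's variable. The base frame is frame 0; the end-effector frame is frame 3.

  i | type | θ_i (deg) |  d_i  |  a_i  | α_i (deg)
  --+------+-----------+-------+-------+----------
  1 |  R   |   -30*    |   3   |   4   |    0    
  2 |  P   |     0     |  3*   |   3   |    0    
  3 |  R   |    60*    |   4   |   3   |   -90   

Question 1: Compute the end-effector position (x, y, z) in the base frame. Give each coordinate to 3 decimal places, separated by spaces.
8.660 -2.000 10.000

after link 1: o_1 = (3.4641, -2.0000, 3.0000)
after link 2: o_2 = (6.0622, -3.5000, 6.0000)
after link 3: o_3 = (8.6603, -2.0000, 10.0000)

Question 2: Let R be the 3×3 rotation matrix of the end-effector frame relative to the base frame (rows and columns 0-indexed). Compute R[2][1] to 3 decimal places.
End-effector y-axis (col 1 of R) = (-0.0000,0.0000,-1.0000)
R[2][1] = -1.0000

-1.000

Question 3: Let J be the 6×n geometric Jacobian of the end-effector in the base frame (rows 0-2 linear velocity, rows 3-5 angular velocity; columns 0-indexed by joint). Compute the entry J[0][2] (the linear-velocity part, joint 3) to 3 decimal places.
axis z_2 = (0.0000,0.0000,1.0000); lever o_n−o_2 = (2.5981,1.5000,4.0000)
cross product → J_v[:, 2] = (-1.5000,2.5981,0.0000)
J_ω[:, 2] = z_2
entry J[0][2] = -1.5000

-1.500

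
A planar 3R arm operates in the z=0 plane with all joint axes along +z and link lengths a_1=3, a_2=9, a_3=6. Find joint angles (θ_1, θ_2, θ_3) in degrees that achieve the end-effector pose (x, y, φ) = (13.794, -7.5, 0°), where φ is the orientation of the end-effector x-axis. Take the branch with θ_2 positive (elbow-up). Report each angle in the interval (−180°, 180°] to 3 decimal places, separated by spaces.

wrist centre = target − a_3·(cos φ, sin φ) = (7.7940, -7.5000)
cos θ_2 = (116.9964−3²−9²)/(2·3·9) = 0.4999; θ_2 = 60.0044° (elbow-up)
β = atan2(-7.5000,7.7940) = -43.8987°; ψ = atan2(7.7946,7.4994) = 46.1056°
θ_1 = β − ψ = -90.0044°
θ_3 = φ − θ_1 − θ_2 = 30.0000° (wrapped to (-180°,180°])

-90.004 60.004 30.000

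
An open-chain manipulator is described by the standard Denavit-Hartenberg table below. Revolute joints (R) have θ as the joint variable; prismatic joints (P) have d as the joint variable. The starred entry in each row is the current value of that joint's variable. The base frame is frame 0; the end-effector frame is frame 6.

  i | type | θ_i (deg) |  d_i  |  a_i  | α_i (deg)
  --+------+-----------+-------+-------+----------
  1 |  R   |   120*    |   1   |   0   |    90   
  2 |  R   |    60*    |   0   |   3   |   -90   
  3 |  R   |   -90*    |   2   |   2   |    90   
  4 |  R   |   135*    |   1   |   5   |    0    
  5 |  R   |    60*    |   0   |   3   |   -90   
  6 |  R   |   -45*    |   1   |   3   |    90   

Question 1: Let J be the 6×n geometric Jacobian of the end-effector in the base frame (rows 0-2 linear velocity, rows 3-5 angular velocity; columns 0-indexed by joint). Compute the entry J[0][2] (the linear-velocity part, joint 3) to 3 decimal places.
4.259

axis z_2 = (0.4330,-0.7500,0.5000); lever o_n−o_2 = (-3.2047,-6.8964,-1.0811)
cross product → J_v[:, 2] = (4.2590,-1.1342,-5.3897)
J_ω[:, 2] = z_2
entry J[0][2] = 4.2590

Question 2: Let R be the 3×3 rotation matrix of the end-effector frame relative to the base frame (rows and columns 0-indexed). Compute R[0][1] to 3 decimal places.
-0.194

End-effector y-axis (col 1 of R) = (-0.1941,0.8539,-0.4830)
R[0][1] = -0.1941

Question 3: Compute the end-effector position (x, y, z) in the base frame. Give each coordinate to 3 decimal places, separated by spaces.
-3.955 -5.597 2.517

after link 1: o_1 = (0.0000, 0.0000, 1.0000)
after link 2: o_2 = (-0.7500, 1.2990, 3.5981)
after link 3: o_3 = (1.8481, 0.7990, 4.5981)
after link 4: o_4 = (0.5671, -4.0534, 5.4998)
after link 5: o_5 = (-2.2786, -4.9199, 5.1116)
after link 6: o_6 = (-3.9547, -5.5974, 2.5170)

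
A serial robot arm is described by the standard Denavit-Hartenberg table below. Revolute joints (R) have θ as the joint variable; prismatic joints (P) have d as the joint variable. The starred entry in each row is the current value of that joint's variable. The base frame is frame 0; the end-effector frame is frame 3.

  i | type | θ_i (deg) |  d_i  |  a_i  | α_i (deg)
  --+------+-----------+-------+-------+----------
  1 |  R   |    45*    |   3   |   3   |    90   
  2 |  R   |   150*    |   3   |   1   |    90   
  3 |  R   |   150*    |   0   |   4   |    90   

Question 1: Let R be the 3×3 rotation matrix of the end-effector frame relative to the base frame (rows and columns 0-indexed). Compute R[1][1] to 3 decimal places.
0.354

End-effector y-axis (col 1 of R) = (0.3536,0.3536,0.8660)
R[1][1] = 0.3536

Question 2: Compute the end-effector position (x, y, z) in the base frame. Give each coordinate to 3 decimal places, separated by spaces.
after link 1: o_1 = (2.1213, 2.1213, 3.0000)
after link 2: o_2 = (3.6303, -0.6124, 3.5000)
after link 3: o_3 = (7.1658, 0.0947, 1.7679)

7.166 0.095 1.768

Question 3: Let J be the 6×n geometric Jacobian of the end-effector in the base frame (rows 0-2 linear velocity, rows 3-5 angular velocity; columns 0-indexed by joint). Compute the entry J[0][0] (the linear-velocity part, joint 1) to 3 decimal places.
-0.095

axis z_0 = ẑ; lever o_n−o_0 = (7.1658,0.0947,1.7679)
cross product → J_v[:, 0] = (-0.0947,7.1658,0.0000)
J_ω[:, 0] = z_0
entry J[0][0] = -0.0947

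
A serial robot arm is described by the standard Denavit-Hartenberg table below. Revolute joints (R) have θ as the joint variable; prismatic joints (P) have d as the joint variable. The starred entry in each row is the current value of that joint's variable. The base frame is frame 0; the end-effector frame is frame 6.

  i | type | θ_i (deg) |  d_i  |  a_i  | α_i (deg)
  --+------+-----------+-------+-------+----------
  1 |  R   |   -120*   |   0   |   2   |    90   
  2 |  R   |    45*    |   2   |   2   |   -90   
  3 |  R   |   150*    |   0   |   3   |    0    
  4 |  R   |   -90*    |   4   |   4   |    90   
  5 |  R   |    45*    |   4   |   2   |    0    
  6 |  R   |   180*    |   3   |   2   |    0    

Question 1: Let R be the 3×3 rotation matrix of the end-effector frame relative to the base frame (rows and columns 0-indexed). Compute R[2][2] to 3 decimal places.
End-effector z-axis (col 2 of R) = (-0.7392,-0.2803,0.6124)
R[2][2] = 0.6124

0.612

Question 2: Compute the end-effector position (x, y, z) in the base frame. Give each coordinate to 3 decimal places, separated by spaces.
-2.689 -3.585 8.106

after link 1: o_1 = (-1.0000, -1.7321, 0.0000)
after link 2: o_2 = (-3.4392, -1.9568, 1.4142)
after link 3: o_3 = (-1.2216, -1.1158, -0.4229)
after link 4: o_4 = (2.4855, -1.6231, 3.8197)
after link 5: o_5 = (0.8394, -2.9238, 7.7692)
after link 6: o_6 = (-2.6888, -3.5854, 8.1063)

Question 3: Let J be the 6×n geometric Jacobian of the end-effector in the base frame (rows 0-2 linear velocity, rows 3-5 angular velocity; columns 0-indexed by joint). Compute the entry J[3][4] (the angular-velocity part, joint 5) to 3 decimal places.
axis z_4 = (-0.7392,-0.2803,0.6124); lever o_n−o_4 = (-5.1744,-1.9623,4.2866)
cross product → J_v[:, 4] = (-0.0000,-0.0000,-0.0000)
J_ω[:, 4] = z_4
entry J[3][4] = -0.7392

-0.739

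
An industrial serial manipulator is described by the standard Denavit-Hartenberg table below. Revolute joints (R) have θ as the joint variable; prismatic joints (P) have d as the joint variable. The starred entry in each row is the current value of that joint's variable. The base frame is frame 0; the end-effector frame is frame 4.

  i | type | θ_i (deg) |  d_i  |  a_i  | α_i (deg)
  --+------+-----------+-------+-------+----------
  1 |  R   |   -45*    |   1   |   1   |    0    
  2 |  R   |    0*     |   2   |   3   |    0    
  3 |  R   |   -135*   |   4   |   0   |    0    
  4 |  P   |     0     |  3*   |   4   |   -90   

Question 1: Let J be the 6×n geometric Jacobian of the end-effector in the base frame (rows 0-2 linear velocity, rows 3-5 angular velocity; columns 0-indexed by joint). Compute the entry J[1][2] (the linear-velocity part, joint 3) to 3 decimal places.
-4.000

axis z_2 = (0.0000,0.0000,1.0000); lever o_n−o_2 = (-4.0000,-0.0000,7.0000)
cross product → J_v[:, 2] = (0.0000,-4.0000,0.0000)
J_ω[:, 2] = z_2
entry J[1][2] = -4.0000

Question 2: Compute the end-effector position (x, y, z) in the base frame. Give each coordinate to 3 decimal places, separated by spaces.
after link 1: o_1 = (0.7071, -0.7071, 1.0000)
after link 2: o_2 = (2.8284, -2.8284, 3.0000)
after link 3: o_3 = (2.8284, -2.8284, 7.0000)
after link 4: o_4 = (-1.1716, -2.8284, 10.0000)

-1.172 -2.828 10.000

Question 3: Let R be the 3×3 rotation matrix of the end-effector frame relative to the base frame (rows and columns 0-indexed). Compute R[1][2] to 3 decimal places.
End-effector z-axis (col 2 of R) = (0.0000,-1.0000,0.0000)
R[1][2] = -1.0000

-1.000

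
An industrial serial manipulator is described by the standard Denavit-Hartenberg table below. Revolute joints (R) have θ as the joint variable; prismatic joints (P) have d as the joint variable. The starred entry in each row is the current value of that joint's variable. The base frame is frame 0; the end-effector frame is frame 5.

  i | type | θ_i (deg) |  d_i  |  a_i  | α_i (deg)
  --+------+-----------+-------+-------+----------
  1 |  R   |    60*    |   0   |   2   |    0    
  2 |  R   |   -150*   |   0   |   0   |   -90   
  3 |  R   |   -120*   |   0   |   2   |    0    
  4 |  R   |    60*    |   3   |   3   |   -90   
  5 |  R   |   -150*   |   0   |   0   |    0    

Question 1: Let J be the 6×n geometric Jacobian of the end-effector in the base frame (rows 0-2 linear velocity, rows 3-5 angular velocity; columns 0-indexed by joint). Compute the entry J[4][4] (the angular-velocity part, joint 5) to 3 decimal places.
-0.866

axis z_4 = (-0.0000,-0.8660,-0.5000); lever o_n−o_4 = (0.0000,0.0000,0.0000)
cross product → J_v[:, 4] = (0.0000,0.0000,0.0000)
J_ω[:, 4] = z_4
entry J[4][4] = -0.8660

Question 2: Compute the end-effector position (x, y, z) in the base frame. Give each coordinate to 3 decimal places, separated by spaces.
after link 1: o_1 = (1.0000, 1.7321, 0.0000)
after link 2: o_2 = (1.0000, 1.7321, 0.0000)
after link 3: o_3 = (1.0000, 2.7321, 1.7321)
after link 4: o_4 = (4.0000, 1.2321, 4.3301)
after link 5: o_5 = (4.0000, 1.2321, 4.3301)

4.000 1.232 4.330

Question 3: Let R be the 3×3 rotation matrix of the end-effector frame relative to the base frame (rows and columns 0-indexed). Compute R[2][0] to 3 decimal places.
-0.750

End-effector x-axis (col 0 of R) = (0.5000,0.4330,-0.7500)
R[2][0] = -0.7500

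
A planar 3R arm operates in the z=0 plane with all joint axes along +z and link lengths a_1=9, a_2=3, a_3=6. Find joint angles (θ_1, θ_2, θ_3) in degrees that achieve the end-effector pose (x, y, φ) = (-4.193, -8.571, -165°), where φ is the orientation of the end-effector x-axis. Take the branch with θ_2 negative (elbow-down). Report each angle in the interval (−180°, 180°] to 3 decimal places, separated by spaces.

-59.996 -134.992 29.988

wrist centre = target − a_3·(cos φ, sin φ) = (1.6026, -7.0181)
cos θ_2 = (51.8217−9²−3²)/(2·9·3) = -0.7070; θ_2 = -134.9918° (elbow-down)
β = atan2(-7.0181,1.6026) = -77.1372°; ψ = atan2(-2.1216,6.8790) = -17.1409°
θ_1 = β − ψ = -59.9964°
θ_3 = φ − θ_1 − θ_2 = 29.9882° (wrapped to (-180°,180°])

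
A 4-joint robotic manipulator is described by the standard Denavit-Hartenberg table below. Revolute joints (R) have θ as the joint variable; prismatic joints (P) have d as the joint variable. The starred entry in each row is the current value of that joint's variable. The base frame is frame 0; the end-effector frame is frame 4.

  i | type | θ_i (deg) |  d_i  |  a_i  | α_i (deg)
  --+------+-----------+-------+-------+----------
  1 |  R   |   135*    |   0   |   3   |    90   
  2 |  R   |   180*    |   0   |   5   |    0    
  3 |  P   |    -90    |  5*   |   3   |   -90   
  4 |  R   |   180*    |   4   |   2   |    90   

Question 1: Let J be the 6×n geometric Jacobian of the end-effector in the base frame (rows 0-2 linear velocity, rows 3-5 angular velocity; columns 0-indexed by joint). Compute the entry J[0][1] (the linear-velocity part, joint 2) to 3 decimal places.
0.707

axis z_1 = (0.7071,0.7071,0.0000); lever o_n−o_1 = (9.8995,-2.8284,1.0000)
cross product → J_v[:, 1] = (0.7071,-0.7071,-9.0000)
J_ω[:, 1] = z_1
entry J[0][1] = 0.7071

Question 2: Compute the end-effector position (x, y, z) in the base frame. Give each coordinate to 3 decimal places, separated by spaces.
after link 1: o_1 = (-2.1213, 2.1213, 0.0000)
after link 2: o_2 = (1.4142, -1.4142, 0.0000)
after link 3: o_3 = (4.9497, 2.1213, 3.0000)
after link 4: o_4 = (7.7782, -0.7071, 1.0000)

7.778 -0.707 1.000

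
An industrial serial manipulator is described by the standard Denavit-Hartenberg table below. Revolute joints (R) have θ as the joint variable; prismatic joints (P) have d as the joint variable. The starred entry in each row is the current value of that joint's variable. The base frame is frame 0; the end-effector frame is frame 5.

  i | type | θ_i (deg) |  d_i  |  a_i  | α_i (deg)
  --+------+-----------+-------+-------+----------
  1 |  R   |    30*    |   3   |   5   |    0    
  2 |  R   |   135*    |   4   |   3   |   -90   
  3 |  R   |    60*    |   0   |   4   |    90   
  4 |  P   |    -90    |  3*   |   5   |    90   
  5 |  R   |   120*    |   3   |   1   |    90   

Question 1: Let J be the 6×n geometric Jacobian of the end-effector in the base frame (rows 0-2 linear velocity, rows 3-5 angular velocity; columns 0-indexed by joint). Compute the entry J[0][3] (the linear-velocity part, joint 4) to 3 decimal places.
prismatic axis z_3 = (-0.8365,0.2241,0.5000)
J_v[:, 3] = z_3; J_ω[:, 3] = (0,0,0)
entry J[0][3] = -0.8365

-0.837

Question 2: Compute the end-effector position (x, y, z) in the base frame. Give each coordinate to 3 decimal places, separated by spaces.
after link 1: o_1 = (4.3301, 2.5000, 3.0000)
after link 2: o_2 = (1.4323, 3.2765, 7.0000)
after link 3: o_3 = (-0.4995, 3.7941, 3.5359)
after link 4: o_4 = (-1.7150, 9.2962, 5.0359)
after link 5: o_5 = (-1.1199, 8.6191, 8.0670)

-1.120 8.619 8.067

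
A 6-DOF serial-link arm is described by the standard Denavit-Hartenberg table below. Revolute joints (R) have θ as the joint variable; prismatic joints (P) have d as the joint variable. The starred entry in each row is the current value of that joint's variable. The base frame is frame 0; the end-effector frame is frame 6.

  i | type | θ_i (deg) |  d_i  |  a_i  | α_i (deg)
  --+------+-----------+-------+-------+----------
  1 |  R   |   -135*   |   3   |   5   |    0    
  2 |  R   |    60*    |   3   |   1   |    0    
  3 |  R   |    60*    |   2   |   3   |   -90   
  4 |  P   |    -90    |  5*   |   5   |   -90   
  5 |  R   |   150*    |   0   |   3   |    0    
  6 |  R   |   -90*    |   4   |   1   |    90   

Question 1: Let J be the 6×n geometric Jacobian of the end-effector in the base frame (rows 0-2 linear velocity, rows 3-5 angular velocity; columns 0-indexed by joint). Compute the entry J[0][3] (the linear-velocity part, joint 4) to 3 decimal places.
prismatic axis z_3 = (0.2588,0.9659,0.0000)
J_v[:, 3] = z_3; J_ω[:, 3] = (0,0,0)
entry J[0][3] = 0.2588

0.259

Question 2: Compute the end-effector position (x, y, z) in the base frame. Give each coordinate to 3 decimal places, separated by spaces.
after link 1: o_1 = (-3.5355, -3.5355, 3.0000)
after link 2: o_2 = (-3.2767, -4.5015, 6.0000)
after link 3: o_3 = (-0.3789, -5.2779, 8.0000)
after link 4: o_4 = (0.9152, -0.4483, 13.0000)
after link 5: o_5 = (0.5269, -1.8972, 10.4019)
after link 6: o_6 = (4.1665, -3.7690, 10.9019)

4.166 -3.769 10.902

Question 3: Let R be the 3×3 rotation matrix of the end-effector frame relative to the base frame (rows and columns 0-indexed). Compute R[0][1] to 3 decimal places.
End-effector y-axis (col 1 of R) = (0.9659,-0.2588,-0.0000)
R[0][1] = 0.9659

0.966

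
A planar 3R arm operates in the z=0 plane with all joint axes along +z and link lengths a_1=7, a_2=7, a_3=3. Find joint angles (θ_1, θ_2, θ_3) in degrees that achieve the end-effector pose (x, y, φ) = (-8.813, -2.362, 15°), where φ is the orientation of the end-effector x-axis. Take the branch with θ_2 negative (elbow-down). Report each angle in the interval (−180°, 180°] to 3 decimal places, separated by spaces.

wrist centre = target − a_3·(cos φ, sin φ) = (-11.7108, -3.1385)
cos θ_2 = (146.9922−7²−7²)/(2·7·7) = 0.4999; θ_2 = -60.0053° (elbow-down)
β = atan2(-3.1385,-11.7108) = -164.9974°; ψ = atan2(-6.0625,10.4994) = -30.0026°
θ_1 = β − ψ = -134.9948°
θ_3 = φ − θ_1 − θ_2 = -149.9999° (wrapped to (-180°,180°])

-134.995 -60.005 -150.000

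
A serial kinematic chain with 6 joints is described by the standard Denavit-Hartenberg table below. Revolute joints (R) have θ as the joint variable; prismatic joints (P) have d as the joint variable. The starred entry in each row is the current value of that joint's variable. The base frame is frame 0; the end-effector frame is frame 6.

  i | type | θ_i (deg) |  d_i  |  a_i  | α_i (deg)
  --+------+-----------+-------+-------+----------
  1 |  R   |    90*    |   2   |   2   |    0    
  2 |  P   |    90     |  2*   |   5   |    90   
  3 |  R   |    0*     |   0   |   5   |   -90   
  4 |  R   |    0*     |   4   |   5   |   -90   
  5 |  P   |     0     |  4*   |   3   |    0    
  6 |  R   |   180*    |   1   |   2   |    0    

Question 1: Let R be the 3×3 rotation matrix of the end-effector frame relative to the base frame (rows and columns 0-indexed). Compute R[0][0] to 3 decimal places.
End-effector x-axis (col 0 of R) = (1.0000,-0.0000,-0.0000)
R[0][0] = 1.0000

1.000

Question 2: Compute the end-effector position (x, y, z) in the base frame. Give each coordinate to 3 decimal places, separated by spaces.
after link 1: o_1 = (0.0000, 2.0000, 2.0000)
after link 2: o_2 = (-5.0000, 2.0000, 4.0000)
after link 3: o_3 = (-10.0000, 2.0000, 4.0000)
after link 4: o_4 = (-15.0000, 2.0000, 8.0000)
after link 5: o_5 = (-18.0000, -2.0000, 8.0000)
after link 6: o_6 = (-16.0000, -3.0000, 8.0000)

-16.000 -3.000 8.000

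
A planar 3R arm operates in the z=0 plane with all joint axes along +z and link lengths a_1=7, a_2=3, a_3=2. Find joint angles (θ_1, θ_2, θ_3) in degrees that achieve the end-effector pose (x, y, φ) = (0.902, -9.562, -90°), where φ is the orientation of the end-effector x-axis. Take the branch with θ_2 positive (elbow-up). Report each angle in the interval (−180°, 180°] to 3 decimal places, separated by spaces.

wrist centre = target − a_3·(cos φ, sin φ) = (0.9020, -7.5620)
cos θ_2 = (57.9974−7²−3²)/(2·7·3) = -0.0001; θ_2 = 90.0035° (elbow-up)
β = atan2(-7.5620,0.9020) = -83.1979°; ψ = atan2(3.0000,6.9998) = 23.1991°
θ_1 = β − ψ = -106.3970°
θ_3 = φ − θ_1 − θ_2 = -73.6065° (wrapped to (-180°,180°])

-106.397 90.003 -73.606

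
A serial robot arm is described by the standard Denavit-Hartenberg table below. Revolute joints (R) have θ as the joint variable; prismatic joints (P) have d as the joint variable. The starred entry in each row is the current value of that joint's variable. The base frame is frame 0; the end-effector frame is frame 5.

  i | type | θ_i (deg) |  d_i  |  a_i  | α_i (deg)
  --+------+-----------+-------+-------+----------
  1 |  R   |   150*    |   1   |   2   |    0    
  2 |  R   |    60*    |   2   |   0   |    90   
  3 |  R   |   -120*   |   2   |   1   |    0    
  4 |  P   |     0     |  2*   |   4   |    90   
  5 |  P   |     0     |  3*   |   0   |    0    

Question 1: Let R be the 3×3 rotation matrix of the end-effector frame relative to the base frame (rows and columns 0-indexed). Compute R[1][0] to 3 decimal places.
End-effector x-axis (col 0 of R) = (0.4330,0.2500,-0.8660)
R[1][0] = 0.2500

0.250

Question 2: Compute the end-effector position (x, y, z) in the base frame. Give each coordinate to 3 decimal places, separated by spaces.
0.683 7.013 0.170

after link 1: o_1 = (-1.7321, 1.0000, 1.0000)
after link 2: o_2 = (-1.7321, 1.0000, 3.0000)
after link 3: o_3 = (-2.2990, 2.9821, 2.1340)
after link 4: o_4 = (-1.5670, 5.7141, -1.3301)
after link 5: o_5 = (0.6830, 7.0131, 0.1699)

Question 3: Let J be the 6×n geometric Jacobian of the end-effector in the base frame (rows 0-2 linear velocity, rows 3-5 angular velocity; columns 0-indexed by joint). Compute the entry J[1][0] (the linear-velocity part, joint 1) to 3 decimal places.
axis z_0 = ẑ; lever o_n−o_0 = (0.6830,7.0131,0.1699)
cross product → J_v[:, 0] = (-7.0131,0.6830,0.0000)
J_ω[:, 0] = z_0
entry J[1][0] = 0.6830

0.683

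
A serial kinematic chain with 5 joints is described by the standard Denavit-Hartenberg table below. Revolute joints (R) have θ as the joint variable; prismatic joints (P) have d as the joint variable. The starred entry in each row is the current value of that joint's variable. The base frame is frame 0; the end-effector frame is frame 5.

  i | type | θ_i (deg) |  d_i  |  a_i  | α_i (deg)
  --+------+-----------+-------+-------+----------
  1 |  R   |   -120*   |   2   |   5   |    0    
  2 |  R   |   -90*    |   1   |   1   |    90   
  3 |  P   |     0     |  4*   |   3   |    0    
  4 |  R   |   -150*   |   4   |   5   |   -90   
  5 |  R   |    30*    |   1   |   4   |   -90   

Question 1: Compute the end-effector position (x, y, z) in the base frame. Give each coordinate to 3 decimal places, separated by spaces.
after link 1: o_1 = (-2.5000, -4.3301, 2.0000)
after link 2: o_2 = (-3.3660, -3.8301, 3.0000)
after link 3: o_3 = (-3.9641, 1.1340, 3.0000)
after link 4: o_4 = (1.7859, 2.4330, 0.5000)
after link 5: o_5 = (2.9510, -0.5490, -2.0981)

2.951 -0.549 -2.098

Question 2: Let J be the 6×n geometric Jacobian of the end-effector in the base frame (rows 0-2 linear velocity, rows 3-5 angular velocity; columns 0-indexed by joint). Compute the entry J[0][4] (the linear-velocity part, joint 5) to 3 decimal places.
axis z_4 = (-0.4330,0.2500,-0.8660); lever o_n−o_4 = (1.1651,-2.9821,-2.5981)
cross product → J_v[:, 4] = (-3.2321,-2.1340,1.0000)
J_ω[:, 4] = z_4
entry J[0][4] = -3.2321

-3.232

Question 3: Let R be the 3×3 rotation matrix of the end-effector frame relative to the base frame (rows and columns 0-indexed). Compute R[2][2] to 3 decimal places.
0.250

End-effector z-axis (col 2 of R) = (-0.8080,-0.5335,0.2500)
R[2][2] = 0.2500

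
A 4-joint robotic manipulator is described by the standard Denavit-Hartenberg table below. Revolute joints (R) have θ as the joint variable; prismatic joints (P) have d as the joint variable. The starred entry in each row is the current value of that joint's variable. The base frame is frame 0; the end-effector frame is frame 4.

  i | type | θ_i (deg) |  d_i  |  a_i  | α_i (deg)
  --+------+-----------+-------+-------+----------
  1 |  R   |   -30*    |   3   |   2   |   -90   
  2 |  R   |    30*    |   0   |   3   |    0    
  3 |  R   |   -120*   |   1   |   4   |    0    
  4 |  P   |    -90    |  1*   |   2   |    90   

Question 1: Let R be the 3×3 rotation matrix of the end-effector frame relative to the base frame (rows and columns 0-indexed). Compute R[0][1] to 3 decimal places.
End-effector y-axis (col 1 of R) = (0.5000,0.8660,0.0000)
R[0][1] = 0.5000

0.500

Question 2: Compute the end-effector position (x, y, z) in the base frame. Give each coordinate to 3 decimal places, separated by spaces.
3.250 0.433 5.500

after link 1: o_1 = (1.7321, -1.0000, 3.0000)
after link 2: o_2 = (3.9821, -2.2990, 1.5000)
after link 3: o_3 = (4.4821, -1.4330, 5.5000)
after link 4: o_4 = (3.2500, 0.4330, 5.5000)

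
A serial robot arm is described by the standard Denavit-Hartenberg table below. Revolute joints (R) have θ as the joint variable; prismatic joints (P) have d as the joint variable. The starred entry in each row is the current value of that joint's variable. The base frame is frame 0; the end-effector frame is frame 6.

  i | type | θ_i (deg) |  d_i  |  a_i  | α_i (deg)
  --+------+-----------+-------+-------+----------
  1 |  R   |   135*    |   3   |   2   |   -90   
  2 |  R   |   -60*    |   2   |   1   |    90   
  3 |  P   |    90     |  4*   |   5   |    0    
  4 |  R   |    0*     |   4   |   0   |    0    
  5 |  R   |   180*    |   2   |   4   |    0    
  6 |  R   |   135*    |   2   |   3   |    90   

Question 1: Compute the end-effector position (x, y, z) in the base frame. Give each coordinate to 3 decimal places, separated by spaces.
1.209 -8.452 11.703

after link 1: o_1 = (-1.4142, 1.4142, 3.0000)
after link 2: o_2 = (-3.1820, 0.3536, 3.8660)
after link 3: o_3 = (-4.2680, -5.6315, 5.8660)
after link 4: o_4 = (-1.8185, -8.0810, 7.8660)
after link 5: o_5 = (2.2346, -6.4773, 8.8660)
after link 6: o_6 = (1.2094, -8.4520, 11.7031)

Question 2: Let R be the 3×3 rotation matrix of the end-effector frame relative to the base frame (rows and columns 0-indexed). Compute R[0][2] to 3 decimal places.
0.250

End-effector z-axis (col 2 of R) = (0.2500,0.7500,0.6124)
R[0][2] = 0.2500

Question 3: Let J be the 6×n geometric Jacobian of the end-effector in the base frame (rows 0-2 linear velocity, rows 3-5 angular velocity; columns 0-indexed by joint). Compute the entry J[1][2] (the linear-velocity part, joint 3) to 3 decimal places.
-0.612

prismatic axis z_2 = (0.6124,-0.6124,0.5000)
J_v[:, 2] = z_2; J_ω[:, 2] = (0,0,0)
entry J[1][2] = -0.6124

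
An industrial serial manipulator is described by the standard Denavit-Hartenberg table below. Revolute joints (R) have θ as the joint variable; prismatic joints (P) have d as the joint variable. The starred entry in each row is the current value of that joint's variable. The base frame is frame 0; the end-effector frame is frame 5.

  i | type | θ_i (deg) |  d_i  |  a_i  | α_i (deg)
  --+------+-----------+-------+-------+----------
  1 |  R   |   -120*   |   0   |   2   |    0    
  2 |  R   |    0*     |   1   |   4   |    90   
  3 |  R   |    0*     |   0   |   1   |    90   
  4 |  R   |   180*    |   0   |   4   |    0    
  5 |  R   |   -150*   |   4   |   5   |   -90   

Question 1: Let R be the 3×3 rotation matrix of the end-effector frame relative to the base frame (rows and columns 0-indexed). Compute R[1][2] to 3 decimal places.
0.866

End-effector z-axis (col 2 of R) = (-0.5000,0.8660,0.0000)
R[1][2] = 0.8660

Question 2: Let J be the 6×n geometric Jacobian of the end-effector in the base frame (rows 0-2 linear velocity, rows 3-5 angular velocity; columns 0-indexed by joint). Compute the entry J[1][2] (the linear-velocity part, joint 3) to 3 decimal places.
-3.464

axis z_2 = (-0.8660,0.5000,0.0000); lever o_n−o_2 = (-2.8301,0.0981,-4.0000)
cross product → J_v[:, 2] = (-2.0000,-3.4641,1.3301)
J_ω[:, 2] = z_2
entry J[1][2] = -3.4641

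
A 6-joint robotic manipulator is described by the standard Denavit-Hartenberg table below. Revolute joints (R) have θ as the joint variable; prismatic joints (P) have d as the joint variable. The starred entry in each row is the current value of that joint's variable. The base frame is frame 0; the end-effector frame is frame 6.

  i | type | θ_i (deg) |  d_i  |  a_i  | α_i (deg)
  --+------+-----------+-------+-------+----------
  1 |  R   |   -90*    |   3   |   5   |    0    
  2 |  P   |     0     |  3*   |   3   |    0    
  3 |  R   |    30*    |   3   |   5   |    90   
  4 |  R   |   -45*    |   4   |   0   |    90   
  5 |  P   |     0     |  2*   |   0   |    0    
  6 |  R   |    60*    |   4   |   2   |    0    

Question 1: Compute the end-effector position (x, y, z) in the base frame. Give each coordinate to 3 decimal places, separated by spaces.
after link 1: o_1 = (0.0000, -5.0000, 3.0000)
after link 2: o_2 = (0.0000, -8.0000, 6.0000)
after link 3: o_3 = (2.5000, -12.3301, 9.0000)
after link 4: o_4 = (-0.9641, -14.3301, 9.0000)
after link 5: o_5 = (-1.6712, -13.1054, 7.5858)
after link 6: o_6 = (-4.2319, -12.1343, 4.0503)

-4.232 -12.134 4.050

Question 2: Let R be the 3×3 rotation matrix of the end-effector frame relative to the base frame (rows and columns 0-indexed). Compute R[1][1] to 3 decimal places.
0.280

End-effector y-axis (col 1 of R) = (-0.7392,0.2803,0.6124)
R[1][1] = 0.2803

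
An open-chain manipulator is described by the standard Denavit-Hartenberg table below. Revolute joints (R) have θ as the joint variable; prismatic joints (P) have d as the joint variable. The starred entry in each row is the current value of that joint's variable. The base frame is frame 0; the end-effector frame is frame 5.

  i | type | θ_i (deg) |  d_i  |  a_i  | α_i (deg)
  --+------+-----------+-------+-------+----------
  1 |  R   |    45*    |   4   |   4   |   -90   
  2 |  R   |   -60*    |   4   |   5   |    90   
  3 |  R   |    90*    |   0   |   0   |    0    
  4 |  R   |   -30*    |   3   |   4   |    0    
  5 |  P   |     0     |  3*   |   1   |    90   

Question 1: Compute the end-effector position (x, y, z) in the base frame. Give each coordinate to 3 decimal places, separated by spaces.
after link 1: o_1 = (2.8284, 2.8284, 4.0000)
after link 2: o_2 = (1.7678, 7.4246, 8.3301)
after link 3: o_3 = (1.7678, 7.4246, 8.3301)
after link 4: o_4 = (-1.8117, 8.7441, 11.5622)
after link 5: o_5 = (-4.0844, 7.6961, 13.4952)

-4.084 7.696 13.495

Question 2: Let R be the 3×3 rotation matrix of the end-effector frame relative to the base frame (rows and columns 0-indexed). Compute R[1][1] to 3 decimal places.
End-effector y-axis (col 1 of R) = (-0.6124,-0.6124,0.5000)
R[1][1] = -0.6124

-0.612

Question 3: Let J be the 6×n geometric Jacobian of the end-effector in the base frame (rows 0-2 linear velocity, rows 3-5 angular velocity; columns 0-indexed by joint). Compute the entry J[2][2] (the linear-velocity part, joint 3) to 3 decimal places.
axis z_2 = (-0.6124,-0.6124,0.5000); lever o_n−o_2 = (-5.8522,0.2715,5.1651)
cross product → J_v[:, 2] = (-3.2987,0.2368,-3.7500)
J_ω[:, 2] = z_2
entry J[2][2] = -3.7500

-3.750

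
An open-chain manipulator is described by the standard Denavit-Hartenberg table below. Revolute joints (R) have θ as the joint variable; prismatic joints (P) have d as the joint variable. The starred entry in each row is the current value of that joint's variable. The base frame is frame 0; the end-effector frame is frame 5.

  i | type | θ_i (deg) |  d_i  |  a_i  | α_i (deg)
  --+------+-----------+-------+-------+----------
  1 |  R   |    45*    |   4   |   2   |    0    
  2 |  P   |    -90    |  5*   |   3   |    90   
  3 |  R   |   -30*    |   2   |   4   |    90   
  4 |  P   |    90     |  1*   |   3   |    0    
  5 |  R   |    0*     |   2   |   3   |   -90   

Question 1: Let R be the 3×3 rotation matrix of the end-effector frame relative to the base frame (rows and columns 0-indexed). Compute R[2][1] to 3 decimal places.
End-effector y-axis (col 1 of R) = (0.3536,-0.3536,0.8660)
R[2][1] = 0.8660

0.866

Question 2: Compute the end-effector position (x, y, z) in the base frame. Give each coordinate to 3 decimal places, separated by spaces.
-0.732 -7.753 4.402

after link 1: o_1 = (1.4142, 1.4142, 4.0000)
after link 2: o_2 = (3.5355, -0.7071, 9.0000)
after link 3: o_3 = (4.5708, -4.5708, 7.0000)
after link 4: o_4 = (2.0959, -6.3386, 6.1340)
after link 5: o_5 = (-0.7325, -7.7528, 4.4019)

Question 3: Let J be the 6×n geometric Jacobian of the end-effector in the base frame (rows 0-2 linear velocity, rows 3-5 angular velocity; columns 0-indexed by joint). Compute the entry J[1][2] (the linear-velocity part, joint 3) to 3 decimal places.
-3.251

axis z_2 = (-0.7071,-0.7071,0.0000); lever o_n−o_2 = (-4.2680,-7.0457,-4.5981)
cross product → J_v[:, 2] = (3.2513,-3.2513,1.9641)
J_ω[:, 2] = z_2
entry J[1][2] = -3.2513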